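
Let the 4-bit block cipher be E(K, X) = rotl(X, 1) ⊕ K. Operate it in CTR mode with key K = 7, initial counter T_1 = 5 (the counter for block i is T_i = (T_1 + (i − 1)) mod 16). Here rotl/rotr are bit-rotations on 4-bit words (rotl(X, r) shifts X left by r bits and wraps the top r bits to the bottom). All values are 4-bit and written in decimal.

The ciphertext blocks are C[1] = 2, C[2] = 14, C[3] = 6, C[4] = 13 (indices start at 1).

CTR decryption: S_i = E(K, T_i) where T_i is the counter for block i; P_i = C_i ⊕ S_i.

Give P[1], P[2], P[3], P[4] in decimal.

P[1]: T = 5, S = E(K, T) = 13; 2 ⊕ 13 = 15.
P[2]: T = 6, S = E(K, T) = 11; 14 ⊕ 11 = 5.
P[3]: T = 7, S = E(K, T) = 9; 6 ⊕ 9 = 15.
P[4]: T = 8, S = E(K, T) = 6; 13 ⊕ 6 = 11.

P[1] = 15, P[2] = 5, P[3] = 15, P[4] = 11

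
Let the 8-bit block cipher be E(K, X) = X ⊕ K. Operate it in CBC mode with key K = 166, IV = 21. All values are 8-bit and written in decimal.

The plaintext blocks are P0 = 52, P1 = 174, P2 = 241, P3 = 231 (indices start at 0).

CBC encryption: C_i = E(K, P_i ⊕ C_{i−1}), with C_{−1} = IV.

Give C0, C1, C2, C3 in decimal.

C0: P0 ⊕ 21 = 33; E(K, 33) = 135.
C1: P1 ⊕ 135 = 41; E(K, 41) = 143.
C2: P2 ⊕ 143 = 126; E(K, 126) = 216.
C3: P3 ⊕ 216 = 63; E(K, 63) = 153.

C0 = 135, C1 = 143, C2 = 216, C3 = 153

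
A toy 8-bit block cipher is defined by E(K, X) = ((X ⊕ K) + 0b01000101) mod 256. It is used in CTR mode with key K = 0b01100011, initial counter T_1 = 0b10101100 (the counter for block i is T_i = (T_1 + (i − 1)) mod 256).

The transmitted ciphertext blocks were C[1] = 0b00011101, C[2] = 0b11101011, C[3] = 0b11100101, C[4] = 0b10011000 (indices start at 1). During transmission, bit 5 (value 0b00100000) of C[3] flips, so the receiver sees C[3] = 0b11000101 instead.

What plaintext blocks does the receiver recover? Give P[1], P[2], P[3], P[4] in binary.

P[1] = 0b00001001, P[2] = 0b11111000, P[3] = 0b11010111, P[4] = 0b10001001

CTR decryption: S_i = E(K, T_i) where T_i is the counter for block i; P_i = C_i ⊕ S_i.
Only C[3] changed, to 0b11000101. In CTR, a change in C_i flips the same bit in P_i only; the keystream is unaffected. Decrypting the received ciphertext:
P[1]: T = 0b10101100, S = E(K, T) = 0b00010100; 0b00011101 ⊕ 0b00010100 = 0b00001001.
P[2]: T = 0b10101101, S = E(K, T) = 0b00010011; 0b11101011 ⊕ 0b00010011 = 0b11111000.
P[3]: T = 0b10101110, S = E(K, T) = 0b00010010; 0b11000101 ⊕ 0b00010010 = 0b11010111.
P[4]: T = 0b10101111, S = E(K, T) = 0b00010001; 0b10011000 ⊕ 0b00010001 = 0b10001001.
Blocks that differ from the original plaintext: P[3].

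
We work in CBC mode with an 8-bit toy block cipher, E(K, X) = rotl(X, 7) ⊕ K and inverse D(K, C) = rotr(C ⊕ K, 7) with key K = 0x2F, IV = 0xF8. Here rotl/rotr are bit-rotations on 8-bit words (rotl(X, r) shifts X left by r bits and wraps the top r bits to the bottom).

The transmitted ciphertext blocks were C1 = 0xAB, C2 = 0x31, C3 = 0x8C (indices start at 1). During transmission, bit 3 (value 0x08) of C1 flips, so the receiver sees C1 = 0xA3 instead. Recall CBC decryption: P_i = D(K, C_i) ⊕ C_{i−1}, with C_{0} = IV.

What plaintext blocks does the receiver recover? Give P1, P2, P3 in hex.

Only C1 changed, to 0xA3. In CBC, a change in C_i garbles P_i and flips the same bit in P_{i+1}. Decrypting the received ciphertext:
P1: D(K, 0xA3) = 0x19; 0x19 ⊕ 0xF8 = 0xE1.
P2: D(K, 0x31) = 0x3C; 0x3C ⊕ 0xA3 = 0x9F.
P3: D(K, 0x8C) = 0x47; 0x47 ⊕ 0x31 = 0x76.
Blocks that differ from the original plaintext: P1, P2.

P1 = 0xE1, P2 = 0x9F, P3 = 0x76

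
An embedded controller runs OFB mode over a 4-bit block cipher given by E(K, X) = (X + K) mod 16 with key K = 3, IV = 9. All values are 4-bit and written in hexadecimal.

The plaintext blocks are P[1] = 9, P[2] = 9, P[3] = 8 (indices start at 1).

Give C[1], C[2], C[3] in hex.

C[1] = 5, C[2] = 6, C[3] = A

OFB encryption: S_i = E(K, S_{i−1}) with S_{0} = IV; C_i = P_i ⊕ S_i.
C[1]: S = E(K, 9) = C; 9 ⊕ C = 5.
C[2]: S = E(K, C) = F; 9 ⊕ F = 6.
C[3]: S = E(K, F) = 2; 8 ⊕ 2 = A.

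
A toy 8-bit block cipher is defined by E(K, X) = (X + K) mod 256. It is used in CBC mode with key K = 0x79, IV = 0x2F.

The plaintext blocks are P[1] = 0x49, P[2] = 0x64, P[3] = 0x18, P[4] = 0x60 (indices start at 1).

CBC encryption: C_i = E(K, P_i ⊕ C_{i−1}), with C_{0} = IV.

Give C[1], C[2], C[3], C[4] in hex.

C[1]: P[1] ⊕ 0x2F = 0x66; E(K, 0x66) = 0xDF.
C[2]: P[2] ⊕ 0xDF = 0xBB; E(K, 0xBB) = 0x34.
C[3]: P[3] ⊕ 0x34 = 0x2C; E(K, 0x2C) = 0xA5.
C[4]: P[4] ⊕ 0xA5 = 0xC5; E(K, 0xC5) = 0x3E.

C[1] = 0xDF, C[2] = 0x34, C[3] = 0xA5, C[4] = 0x3E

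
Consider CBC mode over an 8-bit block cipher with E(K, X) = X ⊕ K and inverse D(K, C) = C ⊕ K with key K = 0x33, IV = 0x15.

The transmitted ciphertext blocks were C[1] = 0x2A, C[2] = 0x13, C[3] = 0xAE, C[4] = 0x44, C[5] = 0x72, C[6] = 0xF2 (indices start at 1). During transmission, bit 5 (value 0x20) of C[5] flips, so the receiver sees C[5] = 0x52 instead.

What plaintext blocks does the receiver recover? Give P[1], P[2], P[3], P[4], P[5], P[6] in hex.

CBC decryption: P_i = D(K, C_i) ⊕ C_{i−1}, with C_{0} = IV.
Only C[5] changed, to 0x52. In CBC, a change in C_i garbles P_i and flips the same bit in P_{i+1}. Decrypting the received ciphertext:
P[1]: D(K, 0x2A) = 0x19; 0x19 ⊕ 0x15 = 0x0C.
P[2]: D(K, 0x13) = 0x20; 0x20 ⊕ 0x2A = 0x0A.
P[3]: D(K, 0xAE) = 0x9D; 0x9D ⊕ 0x13 = 0x8E.
P[4]: D(K, 0x44) = 0x77; 0x77 ⊕ 0xAE = 0xD9.
P[5]: D(K, 0x52) = 0x61; 0x61 ⊕ 0x44 = 0x25.
P[6]: D(K, 0xF2) = 0xC1; 0xC1 ⊕ 0x52 = 0x93.
Blocks that differ from the original plaintext: P[5], P[6].

P[1] = 0x0C, P[2] = 0x0A, P[3] = 0x8E, P[4] = 0xD9, P[5] = 0x25, P[6] = 0x93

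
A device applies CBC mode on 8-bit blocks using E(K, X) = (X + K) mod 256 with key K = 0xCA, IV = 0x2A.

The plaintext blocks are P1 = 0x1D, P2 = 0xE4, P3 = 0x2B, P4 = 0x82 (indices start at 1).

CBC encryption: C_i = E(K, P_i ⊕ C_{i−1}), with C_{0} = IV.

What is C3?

C1: P1 ⊕ 0x2A = 0x37; E(K, 0x37) = 0x01.
C2: P2 ⊕ 0x01 = 0xE5; E(K, 0xE5) = 0xAF.
C3: P3 ⊕ 0xAF = 0x84; E(K, 0x84) = 0x4E.

C3 = 0x4E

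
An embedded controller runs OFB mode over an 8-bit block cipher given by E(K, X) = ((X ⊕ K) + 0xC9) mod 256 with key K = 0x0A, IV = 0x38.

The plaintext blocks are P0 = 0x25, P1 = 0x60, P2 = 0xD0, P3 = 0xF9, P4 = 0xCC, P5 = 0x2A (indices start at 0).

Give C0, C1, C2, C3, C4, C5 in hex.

OFB encryption: S_i = E(K, S_{i−1}) with S_{−1} = IV; C_i = P_i ⊕ S_i.
C0: S = E(K, 0x38) = 0xFB; 0x25 ⊕ 0xFB = 0xDE.
C1: S = E(K, 0xFB) = 0xBA; 0x60 ⊕ 0xBA = 0xDA.
C2: S = E(K, 0xBA) = 0x79; 0xD0 ⊕ 0x79 = 0xA9.
C3: S = E(K, 0x79) = 0x3C; 0xF9 ⊕ 0x3C = 0xC5.
C4: S = E(K, 0x3C) = 0xFF; 0xCC ⊕ 0xFF = 0x33.
C5: S = E(K, 0xFF) = 0xBE; 0x2A ⊕ 0xBE = 0x94.

C0 = 0xDE, C1 = 0xDA, C2 = 0xA9, C3 = 0xC5, C4 = 0x33, C5 = 0x94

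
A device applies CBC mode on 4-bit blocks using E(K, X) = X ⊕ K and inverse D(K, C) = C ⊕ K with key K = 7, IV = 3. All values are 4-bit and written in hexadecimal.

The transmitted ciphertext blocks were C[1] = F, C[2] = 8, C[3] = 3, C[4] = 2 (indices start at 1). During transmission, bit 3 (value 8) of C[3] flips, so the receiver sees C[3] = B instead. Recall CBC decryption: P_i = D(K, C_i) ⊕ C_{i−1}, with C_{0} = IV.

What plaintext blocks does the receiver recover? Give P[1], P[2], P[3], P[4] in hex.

P[1] = B, P[2] = 0, P[3] = 4, P[4] = E

Only C[3] changed, to B. In CBC, a change in C_i garbles P_i and flips the same bit in P_{i+1}. Decrypting the received ciphertext:
P[1]: D(K, F) = 8; 8 ⊕ 3 = B.
P[2]: D(K, 8) = F; F ⊕ F = 0.
P[3]: D(K, B) = C; C ⊕ 8 = 4.
P[4]: D(K, 2) = 5; 5 ⊕ B = E.
Blocks that differ from the original plaintext: P[3], P[4].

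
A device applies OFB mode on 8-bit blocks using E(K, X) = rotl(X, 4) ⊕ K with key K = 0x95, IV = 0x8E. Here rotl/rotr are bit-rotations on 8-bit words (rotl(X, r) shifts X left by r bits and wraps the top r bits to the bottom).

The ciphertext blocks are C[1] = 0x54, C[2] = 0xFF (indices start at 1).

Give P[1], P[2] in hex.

OFB decryption: S_i = E(K, S_{i−1}) with S_{0} = IV; P_i = C_i ⊕ S_i.
P[1]: S = E(K, 0x8E) = 0x7D; 0x54 ⊕ 0x7D = 0x29.
P[2]: S = E(K, 0x7D) = 0x42; 0xFF ⊕ 0x42 = 0xBD.

P[1] = 0x29, P[2] = 0xBD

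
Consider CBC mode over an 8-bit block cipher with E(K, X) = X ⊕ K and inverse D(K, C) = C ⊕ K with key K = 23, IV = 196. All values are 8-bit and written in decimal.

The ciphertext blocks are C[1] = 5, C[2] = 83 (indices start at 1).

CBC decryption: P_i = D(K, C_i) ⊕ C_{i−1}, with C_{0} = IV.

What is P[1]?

P[1]: D(K, 5) = 18; 18 ⊕ 196 = 214.

P[1] = 214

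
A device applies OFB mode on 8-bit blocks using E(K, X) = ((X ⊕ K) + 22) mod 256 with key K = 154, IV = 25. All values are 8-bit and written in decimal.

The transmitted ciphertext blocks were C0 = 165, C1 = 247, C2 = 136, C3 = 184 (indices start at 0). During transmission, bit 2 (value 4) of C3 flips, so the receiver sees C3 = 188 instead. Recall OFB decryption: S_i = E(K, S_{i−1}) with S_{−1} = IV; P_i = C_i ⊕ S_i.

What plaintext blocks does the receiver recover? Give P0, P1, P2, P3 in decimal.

Only C3 changed, to 188. In OFB, a change in C_i flips the same bit in P_i only; the keystream is unaffected. Decrypting the received ciphertext:
P0: S = E(K, 25) = 153; 165 ⊕ 153 = 60.
P1: S = E(K, 153) = 25; 247 ⊕ 25 = 238.
P2: S = E(K, 25) = 153; 136 ⊕ 153 = 17.
P3: S = E(K, 153) = 25; 188 ⊕ 25 = 165.
Blocks that differ from the original plaintext: P3.

P0 = 60, P1 = 238, P2 = 17, P3 = 165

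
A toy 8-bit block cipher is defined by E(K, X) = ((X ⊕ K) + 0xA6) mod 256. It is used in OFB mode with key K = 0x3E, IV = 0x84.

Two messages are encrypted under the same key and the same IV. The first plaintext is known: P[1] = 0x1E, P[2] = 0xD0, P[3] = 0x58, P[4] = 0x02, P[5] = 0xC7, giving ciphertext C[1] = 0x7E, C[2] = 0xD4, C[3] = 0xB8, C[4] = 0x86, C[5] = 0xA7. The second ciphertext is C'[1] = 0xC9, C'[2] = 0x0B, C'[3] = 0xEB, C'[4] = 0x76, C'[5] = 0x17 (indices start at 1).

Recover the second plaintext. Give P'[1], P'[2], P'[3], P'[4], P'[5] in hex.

P'[1] = 0xA9, P'[2] = 0x0F, P'[3] = 0x0B, P'[4] = 0xF2, P'[5] = 0x77

In OFB with a reused IV, both messages share the same keystream S_i, so C_i ⊕ C'_i = P_i ⊕ P'_i and thus P'_i = P_i ⊕ C_i ⊕ C'_i.
P'[1]: 0x1E ⊕ 0x7E ⊕ 0xC9 = 0xA9.
P'[2]: 0xD0 ⊕ 0xD4 ⊕ 0x0B = 0x0F.
P'[3]: 0x58 ⊕ 0xB8 ⊕ 0xEB = 0x0B.
P'[4]: 0x02 ⊕ 0x86 ⊕ 0x76 = 0xF2.
P'[5]: 0xC7 ⊕ 0xA7 ⊕ 0x17 = 0x77.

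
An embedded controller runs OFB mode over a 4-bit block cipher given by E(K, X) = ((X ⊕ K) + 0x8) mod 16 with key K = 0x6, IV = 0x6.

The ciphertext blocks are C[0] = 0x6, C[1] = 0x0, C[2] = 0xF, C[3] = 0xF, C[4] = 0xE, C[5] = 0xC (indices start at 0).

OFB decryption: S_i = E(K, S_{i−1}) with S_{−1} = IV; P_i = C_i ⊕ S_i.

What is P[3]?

P[0]: S = E(K, 0x6) = 0x8; 0x6 ⊕ 0x8 = 0xE.
P[1]: S = E(K, 0x8) = 0x6; 0x0 ⊕ 0x6 = 0x6.
P[2]: S = E(K, 0x6) = 0x8; 0xF ⊕ 0x8 = 0x7.
P[3]: S = E(K, 0x8) = 0x6; 0xF ⊕ 0x6 = 0x9.

P[3] = 0x9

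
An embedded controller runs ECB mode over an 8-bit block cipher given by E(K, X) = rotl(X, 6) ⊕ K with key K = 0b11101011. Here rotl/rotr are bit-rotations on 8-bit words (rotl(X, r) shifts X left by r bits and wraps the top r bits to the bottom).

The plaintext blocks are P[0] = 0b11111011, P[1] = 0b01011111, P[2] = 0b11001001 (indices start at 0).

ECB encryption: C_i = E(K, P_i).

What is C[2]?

C[2] = 0b10011001

C[2]: E(K, 0b11001001) = 0b10011001.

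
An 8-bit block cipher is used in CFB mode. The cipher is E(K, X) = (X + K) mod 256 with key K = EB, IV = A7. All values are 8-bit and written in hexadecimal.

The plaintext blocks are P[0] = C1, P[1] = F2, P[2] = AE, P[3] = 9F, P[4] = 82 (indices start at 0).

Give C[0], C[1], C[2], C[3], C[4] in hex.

C[0] = 53, C[1] = CC, C[2] = 19, C[3] = 9B, C[4] = 04

CFB encryption: C_i = P_i ⊕ E(K, C_{i−1}), with C_{−1} = IV.
C[0]: E(K, A7) = 92; C1 ⊕ 92 = 53.
C[1]: E(K, 53) = 3E; F2 ⊕ 3E = CC.
C[2]: E(K, CC) = B7; AE ⊕ B7 = 19.
C[3]: E(K, 19) = 04; 9F ⊕ 04 = 9B.
C[4]: E(K, 9B) = 86; 82 ⊕ 86 = 04.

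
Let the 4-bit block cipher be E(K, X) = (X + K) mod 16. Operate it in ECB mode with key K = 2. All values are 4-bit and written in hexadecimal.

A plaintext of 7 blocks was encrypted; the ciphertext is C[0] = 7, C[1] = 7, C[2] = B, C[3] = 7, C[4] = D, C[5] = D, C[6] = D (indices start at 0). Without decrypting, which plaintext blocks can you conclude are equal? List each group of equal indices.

ECB encrypts each block independently with the same key, so equal ciphertext blocks imply equal plaintext blocks.
C[0] = C[1] = C[3] = 7, so P[0] = P[1] = P[3].
C[4] = C[5] = C[6] = D, so P[4] = P[5] = P[6].

P[0] = P[1] = P[3]; P[4] = P[5] = P[6]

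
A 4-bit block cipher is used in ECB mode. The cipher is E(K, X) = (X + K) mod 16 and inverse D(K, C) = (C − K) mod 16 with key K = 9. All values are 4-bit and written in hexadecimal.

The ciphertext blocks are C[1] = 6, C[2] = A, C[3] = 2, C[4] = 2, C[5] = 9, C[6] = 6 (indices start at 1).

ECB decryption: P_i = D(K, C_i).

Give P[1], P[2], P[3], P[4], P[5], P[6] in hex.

P[1]: D(K, 6) = D.
P[2]: D(K, A) = 1.
P[3]: D(K, 2) = 9.
P[4]: D(K, 2) = 9.
P[5]: D(K, 9) = 0.
P[6]: D(K, 6) = D.

P[1] = D, P[2] = 1, P[3] = 9, P[4] = 9, P[5] = 0, P[6] = D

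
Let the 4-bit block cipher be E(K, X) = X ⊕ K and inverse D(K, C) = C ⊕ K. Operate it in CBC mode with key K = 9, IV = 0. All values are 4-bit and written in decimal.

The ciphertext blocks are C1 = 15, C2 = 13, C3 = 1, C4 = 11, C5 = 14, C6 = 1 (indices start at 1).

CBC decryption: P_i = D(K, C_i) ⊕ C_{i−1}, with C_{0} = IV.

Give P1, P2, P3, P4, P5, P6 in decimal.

P1 = 6, P2 = 11, P3 = 5, P4 = 3, P5 = 12, P6 = 6

P1: D(K, 15) = 6; 6 ⊕ 0 = 6.
P2: D(K, 13) = 4; 4 ⊕ 15 = 11.
P3: D(K, 1) = 8; 8 ⊕ 13 = 5.
P4: D(K, 11) = 2; 2 ⊕ 1 = 3.
P5: D(K, 14) = 7; 7 ⊕ 11 = 12.
P6: D(K, 1) = 8; 8 ⊕ 14 = 6.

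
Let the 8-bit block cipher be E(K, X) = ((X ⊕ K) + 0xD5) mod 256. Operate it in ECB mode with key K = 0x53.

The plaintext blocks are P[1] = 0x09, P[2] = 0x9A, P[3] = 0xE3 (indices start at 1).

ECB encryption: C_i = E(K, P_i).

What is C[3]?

C[3] = 0x85

C[3]: E(K, 0xE3) = 0x85.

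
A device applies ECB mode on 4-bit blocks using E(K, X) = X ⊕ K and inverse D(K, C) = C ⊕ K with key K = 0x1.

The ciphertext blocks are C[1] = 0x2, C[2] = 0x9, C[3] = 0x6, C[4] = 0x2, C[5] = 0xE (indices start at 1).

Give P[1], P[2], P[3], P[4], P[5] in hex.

P[1] = 0x3, P[2] = 0x8, P[3] = 0x7, P[4] = 0x3, P[5] = 0xF

ECB decryption: P_i = D(K, C_i).
P[1]: D(K, 0x2) = 0x3.
P[2]: D(K, 0x9) = 0x8.
P[3]: D(K, 0x6) = 0x7.
P[4]: D(K, 0x2) = 0x3.
P[5]: D(K, 0xE) = 0xF.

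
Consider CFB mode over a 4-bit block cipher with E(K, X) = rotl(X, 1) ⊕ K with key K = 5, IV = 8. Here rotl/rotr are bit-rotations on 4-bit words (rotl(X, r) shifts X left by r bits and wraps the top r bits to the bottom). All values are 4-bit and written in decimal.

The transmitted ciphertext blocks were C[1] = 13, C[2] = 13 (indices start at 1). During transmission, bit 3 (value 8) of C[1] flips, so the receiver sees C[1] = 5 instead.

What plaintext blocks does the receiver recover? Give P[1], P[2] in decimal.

CFB decryption: P_i = C_i ⊕ E(K, C_{i−1}), with C_{0} = IV.
Only C[1] changed, to 5. In CFB, a change in C_i flips the same bit in P_i and garbles P_{i+1}. Decrypting the received ciphertext:
P[1]: E(K, 8) = 4; 5 ⊕ 4 = 1.
P[2]: E(K, 5) = 15; 13 ⊕ 15 = 2.
Blocks that differ from the original plaintext: P[1], P[2].

P[1] = 1, P[2] = 2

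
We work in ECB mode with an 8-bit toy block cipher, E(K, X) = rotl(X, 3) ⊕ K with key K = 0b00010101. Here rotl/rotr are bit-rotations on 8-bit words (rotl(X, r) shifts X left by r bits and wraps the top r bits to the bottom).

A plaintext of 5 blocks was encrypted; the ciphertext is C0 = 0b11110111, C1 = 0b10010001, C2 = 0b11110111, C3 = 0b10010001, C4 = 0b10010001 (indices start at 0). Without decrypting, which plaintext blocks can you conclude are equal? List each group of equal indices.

P0 = P2; P1 = P3 = P4

ECB encrypts each block independently with the same key, so equal ciphertext blocks imply equal plaintext blocks.
C0 = C2 = 0b11110111, so P0 = P2.
C1 = C3 = C4 = 0b10010001, so P1 = P3 = P4.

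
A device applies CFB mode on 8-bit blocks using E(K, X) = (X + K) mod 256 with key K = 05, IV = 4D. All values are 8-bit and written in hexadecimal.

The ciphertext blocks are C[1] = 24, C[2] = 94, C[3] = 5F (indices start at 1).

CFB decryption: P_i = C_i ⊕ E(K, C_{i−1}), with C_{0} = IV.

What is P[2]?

P[2] = BD

P[2]: E(K, 24) = 29; 94 ⊕ 29 = BD.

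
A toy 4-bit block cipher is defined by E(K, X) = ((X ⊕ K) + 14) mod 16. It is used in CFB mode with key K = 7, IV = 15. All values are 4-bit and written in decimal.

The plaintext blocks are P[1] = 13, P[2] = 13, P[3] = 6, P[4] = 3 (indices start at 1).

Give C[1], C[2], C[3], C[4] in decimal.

C[1] = 11, C[2] = 7, C[3] = 8, C[4] = 14

CFB encryption: C_i = P_i ⊕ E(K, C_{i−1}), with C_{0} = IV.
C[1]: E(K, 15) = 6; 13 ⊕ 6 = 11.
C[2]: E(K, 11) = 10; 13 ⊕ 10 = 7.
C[3]: E(K, 7) = 14; 6 ⊕ 14 = 8.
C[4]: E(K, 8) = 13; 3 ⊕ 13 = 14.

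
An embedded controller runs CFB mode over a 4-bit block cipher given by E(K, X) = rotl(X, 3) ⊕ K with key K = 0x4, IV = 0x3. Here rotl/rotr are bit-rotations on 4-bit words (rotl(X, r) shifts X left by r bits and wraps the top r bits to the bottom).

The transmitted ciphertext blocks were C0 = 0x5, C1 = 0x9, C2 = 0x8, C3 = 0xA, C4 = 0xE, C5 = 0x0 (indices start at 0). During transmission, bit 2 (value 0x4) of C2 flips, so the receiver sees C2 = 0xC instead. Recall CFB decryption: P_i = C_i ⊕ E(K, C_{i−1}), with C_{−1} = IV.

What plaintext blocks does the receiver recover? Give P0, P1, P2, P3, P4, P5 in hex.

Only C2 changed, to 0xC. In CFB, a change in C_i flips the same bit in P_i and garbles P_{i+1}. Decrypting the received ciphertext:
P0: E(K, 0x3) = 0xD; 0x5 ⊕ 0xD = 0x8.
P1: E(K, 0x5) = 0xE; 0x9 ⊕ 0xE = 0x7.
P2: E(K, 0x9) = 0x8; 0xC ⊕ 0x8 = 0x4.
P3: E(K, 0xC) = 0x2; 0xA ⊕ 0x2 = 0x8.
P4: E(K, 0xA) = 0x1; 0xE ⊕ 0x1 = 0xF.
P5: E(K, 0xE) = 0x3; 0x0 ⊕ 0x3 = 0x3.
Blocks that differ from the original plaintext: P2, P3.

P0 = 0x8, P1 = 0x7, P2 = 0x4, P3 = 0x8, P4 = 0xF, P5 = 0x3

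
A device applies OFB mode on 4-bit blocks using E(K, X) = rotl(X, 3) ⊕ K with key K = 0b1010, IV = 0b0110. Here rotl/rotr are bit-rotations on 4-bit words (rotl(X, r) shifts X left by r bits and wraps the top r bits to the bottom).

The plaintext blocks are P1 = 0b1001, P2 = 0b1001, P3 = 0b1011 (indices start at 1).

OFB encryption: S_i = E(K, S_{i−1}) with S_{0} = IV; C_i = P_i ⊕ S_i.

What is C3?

C1: S = E(K, 0b0110) = 0b1001; 0b1001 ⊕ 0b1001 = 0b0000.
C2: S = E(K, 0b1001) = 0b0110; 0b1001 ⊕ 0b0110 = 0b1111.
C3: S = E(K, 0b0110) = 0b1001; 0b1011 ⊕ 0b1001 = 0b0010.

C3 = 0b0010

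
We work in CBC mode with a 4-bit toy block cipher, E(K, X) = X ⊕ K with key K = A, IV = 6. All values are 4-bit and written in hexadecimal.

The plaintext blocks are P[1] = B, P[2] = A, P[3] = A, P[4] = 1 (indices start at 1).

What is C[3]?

C[3] = 7

CBC encryption: C_i = E(K, P_i ⊕ C_{i−1}), with C_{0} = IV.
C[1]: P[1] ⊕ 6 = D; E(K, D) = 7.
C[2]: P[2] ⊕ 7 = D; E(K, D) = 7.
C[3]: P[3] ⊕ 7 = D; E(K, D) = 7.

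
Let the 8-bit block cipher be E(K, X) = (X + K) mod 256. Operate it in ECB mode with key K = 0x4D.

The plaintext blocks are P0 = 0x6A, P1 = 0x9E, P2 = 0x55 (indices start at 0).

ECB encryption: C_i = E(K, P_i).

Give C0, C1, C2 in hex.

C0: E(K, 0x6A) = 0xB7.
C1: E(K, 0x9E) = 0xEB.
C2: E(K, 0x55) = 0xA2.

C0 = 0xB7, C1 = 0xEB, C2 = 0xA2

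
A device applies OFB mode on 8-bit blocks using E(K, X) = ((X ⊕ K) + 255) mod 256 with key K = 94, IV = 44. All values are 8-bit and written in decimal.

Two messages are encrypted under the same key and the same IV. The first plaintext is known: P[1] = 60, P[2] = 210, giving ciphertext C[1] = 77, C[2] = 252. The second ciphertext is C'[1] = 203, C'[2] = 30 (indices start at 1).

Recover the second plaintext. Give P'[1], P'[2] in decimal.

In OFB with a reused IV, both messages share the same keystream S_i, so C_i ⊕ C'_i = P_i ⊕ P'_i and thus P'_i = P_i ⊕ C_i ⊕ C'_i.
P'[1]: 60 ⊕ 77 ⊕ 203 = 186.
P'[2]: 210 ⊕ 252 ⊕ 30 = 48.

P'[1] = 186, P'[2] = 48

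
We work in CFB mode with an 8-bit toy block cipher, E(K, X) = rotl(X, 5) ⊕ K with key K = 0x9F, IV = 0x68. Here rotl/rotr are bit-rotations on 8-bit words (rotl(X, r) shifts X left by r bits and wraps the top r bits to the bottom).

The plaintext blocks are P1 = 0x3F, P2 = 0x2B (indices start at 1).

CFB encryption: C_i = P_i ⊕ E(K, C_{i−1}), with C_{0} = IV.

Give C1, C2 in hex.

C1 = 0xAD, C2 = 0x01

C1: E(K, 0x68) = 0x92; 0x3F ⊕ 0x92 = 0xAD.
C2: E(K, 0xAD) = 0x2A; 0x2B ⊕ 0x2A = 0x01.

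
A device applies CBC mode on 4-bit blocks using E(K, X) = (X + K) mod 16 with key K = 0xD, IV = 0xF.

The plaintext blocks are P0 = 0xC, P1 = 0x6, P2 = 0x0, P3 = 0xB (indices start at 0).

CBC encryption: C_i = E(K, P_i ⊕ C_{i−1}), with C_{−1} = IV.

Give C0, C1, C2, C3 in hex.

C0 = 0x0, C1 = 0x3, C2 = 0x0, C3 = 0x8

C0: P0 ⊕ 0xF = 0x3; E(K, 0x3) = 0x0.
C1: P1 ⊕ 0x0 = 0x6; E(K, 0x6) = 0x3.
C2: P2 ⊕ 0x3 = 0x3; E(K, 0x3) = 0x0.
C3: P3 ⊕ 0x0 = 0xB; E(K, 0xB) = 0x8.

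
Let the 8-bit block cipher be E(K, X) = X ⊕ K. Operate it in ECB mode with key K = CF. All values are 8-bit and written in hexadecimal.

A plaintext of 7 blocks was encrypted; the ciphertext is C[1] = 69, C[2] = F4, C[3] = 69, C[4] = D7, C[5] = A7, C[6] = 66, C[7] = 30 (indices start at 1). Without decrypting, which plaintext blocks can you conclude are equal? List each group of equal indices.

P[1] = P[3]

ECB encrypts each block independently with the same key, so equal ciphertext blocks imply equal plaintext blocks.
C[1] = C[3] = 69, so P[1] = P[3].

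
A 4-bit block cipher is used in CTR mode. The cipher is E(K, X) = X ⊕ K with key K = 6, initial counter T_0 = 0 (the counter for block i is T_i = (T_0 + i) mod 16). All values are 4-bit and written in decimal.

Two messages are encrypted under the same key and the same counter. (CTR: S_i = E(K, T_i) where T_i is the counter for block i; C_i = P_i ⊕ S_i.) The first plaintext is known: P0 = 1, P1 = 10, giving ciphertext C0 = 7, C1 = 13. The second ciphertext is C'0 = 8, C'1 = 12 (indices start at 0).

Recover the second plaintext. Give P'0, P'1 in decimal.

In CTR with a reused counter, both messages share the same keystream S_i, so C_i ⊕ C'_i = P_i ⊕ P'_i and thus P'_i = P_i ⊕ C_i ⊕ C'_i.
P'0: 1 ⊕ 7 ⊕ 8 = 14.
P'1: 10 ⊕ 13 ⊕ 12 = 11.

P'0 = 14, P'1 = 11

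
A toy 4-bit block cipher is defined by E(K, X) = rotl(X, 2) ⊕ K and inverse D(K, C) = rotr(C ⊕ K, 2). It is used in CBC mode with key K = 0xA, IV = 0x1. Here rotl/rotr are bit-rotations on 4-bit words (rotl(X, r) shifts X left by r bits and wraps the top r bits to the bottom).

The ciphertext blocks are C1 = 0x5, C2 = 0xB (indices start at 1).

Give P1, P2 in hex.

CBC decryption: P_i = D(K, C_i) ⊕ C_{i−1}, with C_{0} = IV.
P1: D(K, 0x5) = 0xF; 0xF ⊕ 0x1 = 0xE.
P2: D(K, 0xB) = 0x4; 0x4 ⊕ 0x5 = 0x1.

P1 = 0xE, P2 = 0x1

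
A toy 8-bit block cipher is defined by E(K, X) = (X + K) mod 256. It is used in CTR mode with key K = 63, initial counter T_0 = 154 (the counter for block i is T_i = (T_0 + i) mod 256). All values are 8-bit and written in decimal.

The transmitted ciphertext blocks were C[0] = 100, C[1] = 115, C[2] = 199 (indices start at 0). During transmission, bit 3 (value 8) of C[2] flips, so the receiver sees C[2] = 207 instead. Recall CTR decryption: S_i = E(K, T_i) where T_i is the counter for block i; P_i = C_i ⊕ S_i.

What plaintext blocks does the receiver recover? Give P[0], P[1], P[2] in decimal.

P[0] = 189, P[1] = 169, P[2] = 20

Only C[2] changed, to 207. In CTR, a change in C_i flips the same bit in P_i only; the keystream is unaffected. Decrypting the received ciphertext:
P[0]: T = 154, S = E(K, T) = 217; 100 ⊕ 217 = 189.
P[1]: T = 155, S = E(K, T) = 218; 115 ⊕ 218 = 169.
P[2]: T = 156, S = E(K, T) = 219; 207 ⊕ 219 = 20.
Blocks that differ from the original plaintext: P[2].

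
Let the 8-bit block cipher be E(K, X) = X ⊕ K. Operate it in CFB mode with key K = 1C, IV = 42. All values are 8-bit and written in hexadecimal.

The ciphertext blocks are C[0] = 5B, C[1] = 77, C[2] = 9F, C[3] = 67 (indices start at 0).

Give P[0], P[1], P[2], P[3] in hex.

P[0] = 05, P[1] = 30, P[2] = F4, P[3] = E4

CFB decryption: P_i = C_i ⊕ E(K, C_{i−1}), with C_{−1} = IV.
P[0]: E(K, 42) = 5E; 5B ⊕ 5E = 05.
P[1]: E(K, 5B) = 47; 77 ⊕ 47 = 30.
P[2]: E(K, 77) = 6B; 9F ⊕ 6B = F4.
P[3]: E(K, 9F) = 83; 67 ⊕ 83 = E4.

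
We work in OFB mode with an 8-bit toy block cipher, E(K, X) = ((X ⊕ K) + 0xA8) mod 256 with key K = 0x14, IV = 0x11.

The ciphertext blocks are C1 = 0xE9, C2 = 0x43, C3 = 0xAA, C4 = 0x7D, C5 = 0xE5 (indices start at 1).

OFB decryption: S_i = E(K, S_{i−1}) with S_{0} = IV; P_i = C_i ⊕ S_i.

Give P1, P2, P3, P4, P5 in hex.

P1: S = E(K, 0x11) = 0xAD; 0xE9 ⊕ 0xAD = 0x44.
P2: S = E(K, 0xAD) = 0x61; 0x43 ⊕ 0x61 = 0x22.
P3: S = E(K, 0x61) = 0x1D; 0xAA ⊕ 0x1D = 0xB7.
P4: S = E(K, 0x1D) = 0xB1; 0x7D ⊕ 0xB1 = 0xCC.
P5: S = E(K, 0xB1) = 0x4D; 0xE5 ⊕ 0x4D = 0xA8.

P1 = 0x44, P2 = 0x22, P3 = 0xB7, P4 = 0xCC, P5 = 0xA8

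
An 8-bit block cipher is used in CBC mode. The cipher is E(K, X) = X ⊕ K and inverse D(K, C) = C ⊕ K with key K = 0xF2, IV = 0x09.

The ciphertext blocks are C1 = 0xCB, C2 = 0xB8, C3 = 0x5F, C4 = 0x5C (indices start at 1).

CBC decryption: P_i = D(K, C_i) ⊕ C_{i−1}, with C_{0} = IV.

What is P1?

P1 = 0x30

P1: D(K, 0xCB) = 0x39; 0x39 ⊕ 0x09 = 0x30.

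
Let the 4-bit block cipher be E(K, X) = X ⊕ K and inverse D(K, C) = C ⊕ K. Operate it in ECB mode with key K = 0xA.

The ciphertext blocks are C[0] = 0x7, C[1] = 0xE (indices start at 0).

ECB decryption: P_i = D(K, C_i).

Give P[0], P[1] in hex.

P[0]: D(K, 0x7) = 0xD.
P[1]: D(K, 0xE) = 0x4.

P[0] = 0xD, P[1] = 0x4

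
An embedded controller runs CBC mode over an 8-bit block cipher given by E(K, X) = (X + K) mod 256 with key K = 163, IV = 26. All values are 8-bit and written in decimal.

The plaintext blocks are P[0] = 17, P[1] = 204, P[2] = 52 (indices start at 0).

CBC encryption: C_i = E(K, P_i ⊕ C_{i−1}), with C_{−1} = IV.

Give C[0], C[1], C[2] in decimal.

C[0] = 174, C[1] = 5, C[2] = 212

C[0]: P[0] ⊕ 26 = 11; E(K, 11) = 174.
C[1]: P[1] ⊕ 174 = 98; E(K, 98) = 5.
C[2]: P[2] ⊕ 5 = 49; E(K, 49) = 212.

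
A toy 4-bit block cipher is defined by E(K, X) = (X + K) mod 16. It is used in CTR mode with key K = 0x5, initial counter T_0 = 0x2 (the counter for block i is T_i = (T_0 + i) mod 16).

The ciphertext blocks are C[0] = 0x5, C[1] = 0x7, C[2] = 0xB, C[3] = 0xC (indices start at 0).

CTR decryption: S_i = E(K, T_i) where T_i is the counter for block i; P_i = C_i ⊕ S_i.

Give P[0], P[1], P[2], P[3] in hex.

P[0]: T = 0x2, S = E(K, T) = 0x7; 0x5 ⊕ 0x7 = 0x2.
P[1]: T = 0x3, S = E(K, T) = 0x8; 0x7 ⊕ 0x8 = 0xF.
P[2]: T = 0x4, S = E(K, T) = 0x9; 0xB ⊕ 0x9 = 0x2.
P[3]: T = 0x5, S = E(K, T) = 0xA; 0xC ⊕ 0xA = 0x6.

P[0] = 0x2, P[1] = 0xF, P[2] = 0x2, P[3] = 0x6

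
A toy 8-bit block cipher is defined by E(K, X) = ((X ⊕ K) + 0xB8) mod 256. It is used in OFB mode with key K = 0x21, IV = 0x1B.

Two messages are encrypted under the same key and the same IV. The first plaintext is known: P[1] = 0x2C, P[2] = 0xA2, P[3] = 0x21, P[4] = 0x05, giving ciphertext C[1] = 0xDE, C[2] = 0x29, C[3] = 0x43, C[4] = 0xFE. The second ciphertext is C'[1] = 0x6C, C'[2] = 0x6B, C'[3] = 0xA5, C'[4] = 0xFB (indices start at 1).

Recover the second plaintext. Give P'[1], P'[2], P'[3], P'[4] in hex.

P'[1] = 0x9E, P'[2] = 0xE0, P'[3] = 0xC7, P'[4] = 0x00

In OFB with a reused IV, both messages share the same keystream S_i, so C_i ⊕ C'_i = P_i ⊕ P'_i and thus P'_i = P_i ⊕ C_i ⊕ C'_i.
P'[1]: 0x2C ⊕ 0xDE ⊕ 0x6C = 0x9E.
P'[2]: 0xA2 ⊕ 0x29 ⊕ 0x6B = 0xE0.
P'[3]: 0x21 ⊕ 0x43 ⊕ 0xA5 = 0xC7.
P'[4]: 0x05 ⊕ 0xFE ⊕ 0xFB = 0x00.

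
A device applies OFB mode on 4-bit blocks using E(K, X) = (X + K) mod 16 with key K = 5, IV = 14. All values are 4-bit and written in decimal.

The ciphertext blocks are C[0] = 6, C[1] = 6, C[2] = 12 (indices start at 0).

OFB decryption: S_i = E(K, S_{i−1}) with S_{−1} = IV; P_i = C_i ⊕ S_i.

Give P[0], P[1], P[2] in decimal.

P[0]: S = E(K, 14) = 3; 6 ⊕ 3 = 5.
P[1]: S = E(K, 3) = 8; 6 ⊕ 8 = 14.
P[2]: S = E(K, 8) = 13; 12 ⊕ 13 = 1.

P[0] = 5, P[1] = 14, P[2] = 1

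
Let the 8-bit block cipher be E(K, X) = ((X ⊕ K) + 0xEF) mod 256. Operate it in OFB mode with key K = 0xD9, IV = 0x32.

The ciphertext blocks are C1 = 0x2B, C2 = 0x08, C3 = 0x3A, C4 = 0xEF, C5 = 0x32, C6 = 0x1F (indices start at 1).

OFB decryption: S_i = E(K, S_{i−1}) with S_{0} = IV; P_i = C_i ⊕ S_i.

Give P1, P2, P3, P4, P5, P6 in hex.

P1: S = E(K, 0x32) = 0xDA; 0x2B ⊕ 0xDA = 0xF1.
P2: S = E(K, 0xDA) = 0xF2; 0x08 ⊕ 0xF2 = 0xFA.
P3: S = E(K, 0xF2) = 0x1A; 0x3A ⊕ 0x1A = 0x20.
P4: S = E(K, 0x1A) = 0xB2; 0xEF ⊕ 0xB2 = 0x5D.
P5: S = E(K, 0xB2) = 0x5A; 0x32 ⊕ 0x5A = 0x68.
P6: S = E(K, 0x5A) = 0x72; 0x1F ⊕ 0x72 = 0x6D.

P1 = 0xF1, P2 = 0xFA, P3 = 0x20, P4 = 0x5D, P5 = 0x68, P6 = 0x6D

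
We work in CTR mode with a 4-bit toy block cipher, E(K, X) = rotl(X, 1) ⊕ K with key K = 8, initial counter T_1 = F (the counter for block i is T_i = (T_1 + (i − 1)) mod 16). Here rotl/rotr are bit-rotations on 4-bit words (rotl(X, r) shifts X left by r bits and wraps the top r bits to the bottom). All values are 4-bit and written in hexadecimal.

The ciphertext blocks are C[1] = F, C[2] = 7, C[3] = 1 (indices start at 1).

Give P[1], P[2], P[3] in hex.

CTR decryption: S_i = E(K, T_i) where T_i is the counter for block i; P_i = C_i ⊕ S_i.
P[1]: T = F, S = E(K, T) = 7; F ⊕ 7 = 8.
P[2]: T = 0, S = E(K, T) = 8; 7 ⊕ 8 = F.
P[3]: T = 1, S = E(K, T) = A; 1 ⊕ A = B.

P[1] = 8, P[2] = F, P[3] = B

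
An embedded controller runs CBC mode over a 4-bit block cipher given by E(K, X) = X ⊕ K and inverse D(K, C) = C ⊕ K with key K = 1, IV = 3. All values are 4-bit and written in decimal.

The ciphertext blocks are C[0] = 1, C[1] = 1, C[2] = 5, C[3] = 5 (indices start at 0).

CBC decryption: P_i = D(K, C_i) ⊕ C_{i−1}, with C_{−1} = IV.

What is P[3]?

P[3]: D(K, 5) = 4; 4 ⊕ 5 = 1.

P[3] = 1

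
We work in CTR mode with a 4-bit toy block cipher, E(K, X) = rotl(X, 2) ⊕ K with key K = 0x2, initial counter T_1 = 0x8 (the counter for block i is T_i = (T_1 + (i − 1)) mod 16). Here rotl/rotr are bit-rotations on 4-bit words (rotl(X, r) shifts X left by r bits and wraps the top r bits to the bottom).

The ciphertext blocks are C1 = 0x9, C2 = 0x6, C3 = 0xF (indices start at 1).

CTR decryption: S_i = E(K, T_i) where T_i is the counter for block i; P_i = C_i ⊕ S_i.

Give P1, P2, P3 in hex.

P1: T = 0x8, S = E(K, T) = 0x0; 0x9 ⊕ 0x0 = 0x9.
P2: T = 0x9, S = E(K, T) = 0x4; 0x6 ⊕ 0x4 = 0x2.
P3: T = 0xA, S = E(K, T) = 0x8; 0xF ⊕ 0x8 = 0x7.

P1 = 0x9, P2 = 0x2, P3 = 0x7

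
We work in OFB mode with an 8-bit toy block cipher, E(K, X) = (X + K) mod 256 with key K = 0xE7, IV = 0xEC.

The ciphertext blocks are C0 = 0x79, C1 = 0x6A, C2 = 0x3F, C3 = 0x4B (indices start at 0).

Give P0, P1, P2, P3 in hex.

P0 = 0xAA, P1 = 0xD0, P2 = 0x9E, P3 = 0xC3

OFB decryption: S_i = E(K, S_{i−1}) with S_{−1} = IV; P_i = C_i ⊕ S_i.
P0: S = E(K, 0xEC) = 0xD3; 0x79 ⊕ 0xD3 = 0xAA.
P1: S = E(K, 0xD3) = 0xBA; 0x6A ⊕ 0xBA = 0xD0.
P2: S = E(K, 0xBA) = 0xA1; 0x3F ⊕ 0xA1 = 0x9E.
P3: S = E(K, 0xA1) = 0x88; 0x4B ⊕ 0x88 = 0xC3.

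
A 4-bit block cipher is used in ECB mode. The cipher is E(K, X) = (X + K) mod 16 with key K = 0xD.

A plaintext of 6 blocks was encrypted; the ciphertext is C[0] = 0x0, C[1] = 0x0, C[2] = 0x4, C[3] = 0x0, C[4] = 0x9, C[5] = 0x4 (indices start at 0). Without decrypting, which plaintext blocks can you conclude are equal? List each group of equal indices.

P[0] = P[1] = P[3]; P[2] = P[5]

ECB encrypts each block independently with the same key, so equal ciphertext blocks imply equal plaintext blocks.
C[0] = C[1] = C[3] = 0x0, so P[0] = P[1] = P[3].
C[2] = C[5] = 0x4, so P[2] = P[5].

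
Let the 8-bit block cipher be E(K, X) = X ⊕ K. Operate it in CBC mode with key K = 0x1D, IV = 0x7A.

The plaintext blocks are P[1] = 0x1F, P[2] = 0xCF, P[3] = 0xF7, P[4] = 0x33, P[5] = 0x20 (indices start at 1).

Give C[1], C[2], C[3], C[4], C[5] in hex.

C[1] = 0x78, C[2] = 0xAA, C[3] = 0x40, C[4] = 0x6E, C[5] = 0x53

CBC encryption: C_i = E(K, P_i ⊕ C_{i−1}), with C_{0} = IV.
C[1]: P[1] ⊕ 0x7A = 0x65; E(K, 0x65) = 0x78.
C[2]: P[2] ⊕ 0x78 = 0xB7; E(K, 0xB7) = 0xAA.
C[3]: P[3] ⊕ 0xAA = 0x5D; E(K, 0x5D) = 0x40.
C[4]: P[4] ⊕ 0x40 = 0x73; E(K, 0x73) = 0x6E.
C[5]: P[5] ⊕ 0x6E = 0x4E; E(K, 0x4E) = 0x53.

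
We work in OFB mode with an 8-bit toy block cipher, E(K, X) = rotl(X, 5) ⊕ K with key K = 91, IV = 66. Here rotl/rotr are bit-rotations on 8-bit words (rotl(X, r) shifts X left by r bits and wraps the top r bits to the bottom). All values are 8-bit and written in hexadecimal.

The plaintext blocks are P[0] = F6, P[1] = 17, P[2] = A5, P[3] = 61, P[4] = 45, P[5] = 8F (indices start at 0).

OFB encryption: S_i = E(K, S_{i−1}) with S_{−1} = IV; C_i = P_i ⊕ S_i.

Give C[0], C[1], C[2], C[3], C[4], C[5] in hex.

C[0]: S = E(K, 66) = 5D; F6 ⊕ 5D = AB.
C[1]: S = E(K, 5D) = 3A; 17 ⊕ 3A = 2D.
C[2]: S = E(K, 3A) = D6; A5 ⊕ D6 = 73.
C[3]: S = E(K, D6) = 4B; 61 ⊕ 4B = 2A.
C[4]: S = E(K, 4B) = F8; 45 ⊕ F8 = BD.
C[5]: S = E(K, F8) = 8E; 8F ⊕ 8E = 01.

C[0] = AB, C[1] = 2D, C[2] = 73, C[3] = 2A, C[4] = BD, C[5] = 01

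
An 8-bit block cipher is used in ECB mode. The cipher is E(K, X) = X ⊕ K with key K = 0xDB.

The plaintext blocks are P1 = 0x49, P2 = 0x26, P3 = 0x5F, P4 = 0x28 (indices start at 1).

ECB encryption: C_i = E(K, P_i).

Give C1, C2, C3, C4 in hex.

C1 = 0x92, C2 = 0xFD, C3 = 0x84, C4 = 0xF3

C1: E(K, 0x49) = 0x92.
C2: E(K, 0x26) = 0xFD.
C3: E(K, 0x5F) = 0x84.
C4: E(K, 0x28) = 0xF3.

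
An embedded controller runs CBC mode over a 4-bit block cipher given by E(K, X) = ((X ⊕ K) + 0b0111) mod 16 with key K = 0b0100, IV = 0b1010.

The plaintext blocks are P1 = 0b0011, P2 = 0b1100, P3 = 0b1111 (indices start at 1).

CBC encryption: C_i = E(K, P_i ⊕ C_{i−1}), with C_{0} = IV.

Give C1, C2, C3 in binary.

C1 = 0b0100, C2 = 0b0011, C3 = 0b1111

C1: P1 ⊕ 0b1010 = 0b1001; E(K, 0b1001) = 0b0100.
C2: P2 ⊕ 0b0100 = 0b1000; E(K, 0b1000) = 0b0011.
C3: P3 ⊕ 0b0011 = 0b1100; E(K, 0b1100) = 0b1111.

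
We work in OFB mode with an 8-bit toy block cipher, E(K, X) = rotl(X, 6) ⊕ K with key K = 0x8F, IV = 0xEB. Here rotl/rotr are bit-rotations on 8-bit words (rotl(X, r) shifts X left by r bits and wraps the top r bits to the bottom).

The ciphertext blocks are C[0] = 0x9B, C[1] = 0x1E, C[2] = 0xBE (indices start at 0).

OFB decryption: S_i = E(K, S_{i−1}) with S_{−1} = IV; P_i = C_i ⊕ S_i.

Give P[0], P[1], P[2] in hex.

P[0]: S = E(K, 0xEB) = 0x75; 0x9B ⊕ 0x75 = 0xEE.
P[1]: S = E(K, 0x75) = 0xD2; 0x1E ⊕ 0xD2 = 0xCC.
P[2]: S = E(K, 0xD2) = 0x3B; 0xBE ⊕ 0x3B = 0x85.

P[0] = 0xEE, P[1] = 0xCC, P[2] = 0x85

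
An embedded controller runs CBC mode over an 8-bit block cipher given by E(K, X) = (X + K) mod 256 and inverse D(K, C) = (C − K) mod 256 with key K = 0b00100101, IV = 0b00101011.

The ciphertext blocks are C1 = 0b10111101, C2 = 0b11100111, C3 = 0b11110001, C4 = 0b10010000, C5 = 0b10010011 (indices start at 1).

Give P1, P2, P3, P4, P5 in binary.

CBC decryption: P_i = D(K, C_i) ⊕ C_{i−1}, with C_{0} = IV.
P1: D(K, 0b10111101) = 0b10011000; 0b10011000 ⊕ 0b00101011 = 0b10110011.
P2: D(K, 0b11100111) = 0b11000010; 0b11000010 ⊕ 0b10111101 = 0b01111111.
P3: D(K, 0b11110001) = 0b11001100; 0b11001100 ⊕ 0b11100111 = 0b00101011.
P4: D(K, 0b10010000) = 0b01101011; 0b01101011 ⊕ 0b11110001 = 0b10011010.
P5: D(K, 0b10010011) = 0b01101110; 0b01101110 ⊕ 0b10010000 = 0b11111110.

P1 = 0b10110011, P2 = 0b01111111, P3 = 0b00101011, P4 = 0b10011010, P5 = 0b11111110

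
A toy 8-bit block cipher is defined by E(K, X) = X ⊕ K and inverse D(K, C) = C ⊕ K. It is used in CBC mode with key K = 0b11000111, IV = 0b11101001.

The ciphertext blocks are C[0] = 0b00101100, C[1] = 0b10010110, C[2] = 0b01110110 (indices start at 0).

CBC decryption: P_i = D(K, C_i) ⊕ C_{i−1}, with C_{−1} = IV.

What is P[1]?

P[1]: D(K, 0b10010110) = 0b01010001; 0b01010001 ⊕ 0b00101100 = 0b01111101.

P[1] = 0b01111101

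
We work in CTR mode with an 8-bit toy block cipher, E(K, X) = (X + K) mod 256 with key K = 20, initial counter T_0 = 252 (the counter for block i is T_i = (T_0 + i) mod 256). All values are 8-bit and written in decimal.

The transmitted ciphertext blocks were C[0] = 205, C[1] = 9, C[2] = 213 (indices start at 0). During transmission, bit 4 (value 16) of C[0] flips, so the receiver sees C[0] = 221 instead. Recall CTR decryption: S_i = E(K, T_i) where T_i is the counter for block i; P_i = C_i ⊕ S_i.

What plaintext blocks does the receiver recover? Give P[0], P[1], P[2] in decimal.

P[0] = 205, P[1] = 24, P[2] = 199

Only C[0] changed, to 221. In CTR, a change in C_i flips the same bit in P_i only; the keystream is unaffected. Decrypting the received ciphertext:
P[0]: T = 252, S = E(K, T) = 16; 221 ⊕ 16 = 205.
P[1]: T = 253, S = E(K, T) = 17; 9 ⊕ 17 = 24.
P[2]: T = 254, S = E(K, T) = 18; 213 ⊕ 18 = 199.
Blocks that differ from the original plaintext: P[0].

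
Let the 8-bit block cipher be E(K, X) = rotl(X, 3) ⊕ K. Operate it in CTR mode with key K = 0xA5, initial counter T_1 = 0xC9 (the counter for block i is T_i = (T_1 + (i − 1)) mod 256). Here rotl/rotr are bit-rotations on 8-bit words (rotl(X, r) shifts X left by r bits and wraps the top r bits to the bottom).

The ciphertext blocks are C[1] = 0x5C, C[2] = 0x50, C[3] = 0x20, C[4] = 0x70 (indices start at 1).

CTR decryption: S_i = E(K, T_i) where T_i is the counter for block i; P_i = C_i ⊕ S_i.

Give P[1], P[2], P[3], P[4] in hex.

P[1] = 0xB7, P[2] = 0xA3, P[3] = 0xDB, P[4] = 0xB3

P[1]: T = 0xC9, S = E(K, T) = 0xEB; 0x5C ⊕ 0xEB = 0xB7.
P[2]: T = 0xCA, S = E(K, T) = 0xF3; 0x50 ⊕ 0xF3 = 0xA3.
P[3]: T = 0xCB, S = E(K, T) = 0xFB; 0x20 ⊕ 0xFB = 0xDB.
P[4]: T = 0xCC, S = E(K, T) = 0xC3; 0x70 ⊕ 0xC3 = 0xB3.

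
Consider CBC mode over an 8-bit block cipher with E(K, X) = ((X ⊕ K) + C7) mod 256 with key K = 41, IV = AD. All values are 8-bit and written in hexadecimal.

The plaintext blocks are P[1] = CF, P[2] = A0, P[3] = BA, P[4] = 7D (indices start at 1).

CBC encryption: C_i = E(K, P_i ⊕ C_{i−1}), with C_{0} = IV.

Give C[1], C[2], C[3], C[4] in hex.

C[1]: P[1] ⊕ AD = 62; E(K, 62) = EA.
C[2]: P[2] ⊕ EA = 4A; E(K, 4A) = D2.
C[3]: P[3] ⊕ D2 = 68; E(K, 68) = F0.
C[4]: P[4] ⊕ F0 = 8D; E(K, 8D) = 93.

C[1] = EA, C[2] = D2, C[3] = F0, C[4] = 93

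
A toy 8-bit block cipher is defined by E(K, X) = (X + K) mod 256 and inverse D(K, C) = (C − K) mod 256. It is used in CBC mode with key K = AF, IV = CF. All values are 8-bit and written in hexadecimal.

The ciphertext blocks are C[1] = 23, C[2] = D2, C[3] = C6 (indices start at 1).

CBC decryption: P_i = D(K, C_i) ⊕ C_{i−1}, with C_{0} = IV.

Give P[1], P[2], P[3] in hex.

P[1]: D(K, 23) = 74; 74 ⊕ CF = BB.
P[2]: D(K, D2) = 23; 23 ⊕ 23 = 00.
P[3]: D(K, C6) = 17; 17 ⊕ D2 = C5.

P[1] = BB, P[2] = 00, P[3] = C5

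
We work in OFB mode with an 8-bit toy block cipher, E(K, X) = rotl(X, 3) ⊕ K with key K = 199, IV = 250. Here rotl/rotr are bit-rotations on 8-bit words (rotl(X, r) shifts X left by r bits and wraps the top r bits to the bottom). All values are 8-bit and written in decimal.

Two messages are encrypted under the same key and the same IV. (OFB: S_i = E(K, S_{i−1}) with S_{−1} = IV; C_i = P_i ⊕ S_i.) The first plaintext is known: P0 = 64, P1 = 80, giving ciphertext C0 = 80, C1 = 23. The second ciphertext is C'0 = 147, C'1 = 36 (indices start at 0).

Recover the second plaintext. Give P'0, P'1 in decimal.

In OFB with a reused IV, both messages share the same keystream S_i, so C_i ⊕ C'_i = P_i ⊕ P'_i and thus P'_i = P_i ⊕ C_i ⊕ C'_i.
P'0: 64 ⊕ 80 ⊕ 147 = 131.
P'1: 80 ⊕ 23 ⊕ 36 = 99.

P'0 = 131, P'1 = 99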